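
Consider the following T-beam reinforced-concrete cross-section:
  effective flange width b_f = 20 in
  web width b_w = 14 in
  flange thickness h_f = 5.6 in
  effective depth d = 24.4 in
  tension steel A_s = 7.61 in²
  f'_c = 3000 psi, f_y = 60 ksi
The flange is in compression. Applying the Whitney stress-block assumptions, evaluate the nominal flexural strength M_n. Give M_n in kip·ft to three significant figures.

M_n ≈ 748 kip·ft

Tension: T = A_s f_y = 7.61 × 60 = 456.6 kips.
Try a within the flange: a = T/(0.85 f'_c b_f) = 456.6/(0.85 × 3 × 20) = 8.953 in.
a = 8.953 > h_f = 5.6 in: the block extends into the web. Split into flange-overhang and web parts.
C_f = 0.85 f'_c (b_f − b_w) h_f = 0.85 × 3 × (20 − 14) × 5.6 = 85.7 kips.
Remaining web compression depth: a_w = (T − C_f)/(0.85 f'_c b_w) = (456.6 − 85.7)/(0.85 × 3 × 14) = 10.389 in.
M_n = C_f(d − h_f/2) + (T − C_f)(d − a_w/2) = 85.7 × (24.4 − 2.8) + 370.9 × (24.4 − 5.1945) = 1851.1 + 7123.3 = 8974.4 kip·in.
M_n = 8974.4/12 = 747.87 kip·ft.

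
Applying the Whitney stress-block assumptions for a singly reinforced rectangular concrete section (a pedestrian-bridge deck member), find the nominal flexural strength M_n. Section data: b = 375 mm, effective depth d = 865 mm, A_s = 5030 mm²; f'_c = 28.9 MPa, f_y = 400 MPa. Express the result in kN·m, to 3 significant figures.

M_n ≈ 1520 kN·m

T = A_s f_y = 5030 × 400 = 2012000 N = 2012 kN.
From C = T: a = T/(0.85 f'_c b) = 2012000/(0.85 × 28.9 × 375) = 218.41 mm.
M_n = T(d − a/2) = 2012 kN × (865 − 109.205) mm = 1520.66 kN·m.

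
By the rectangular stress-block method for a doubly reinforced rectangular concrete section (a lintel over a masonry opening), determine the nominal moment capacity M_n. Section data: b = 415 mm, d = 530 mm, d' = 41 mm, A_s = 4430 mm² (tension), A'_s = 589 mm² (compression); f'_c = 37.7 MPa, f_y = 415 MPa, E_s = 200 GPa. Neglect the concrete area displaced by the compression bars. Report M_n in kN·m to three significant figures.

Assume both tension and compression steel yield.
Net tension couple steel: A_s − A'_s = 3841 mm².
a = (A_s − A'_s) f_y / (0.85 f'_c b) = 1594015/(0.85 × 37.7 × 415) = 119.86 mm.
c = a/β₁ = 119.86/0.781 = 153.47 mm; ε'_s = 0.003(c − d')/c = 0.0022 ≥ f_y/E_s = 0.0021, so compression steel does yield.
M_n = (A_s − A'_s) f_y (d − a/2) + A'_s f_y (d − d') = [1594015 × (530 − 59.93) + 244435 × (530 − 41)] × 10⁻⁶ = 749.30 + 119.53 = 868.83 kN·m.

M_n ≈ 869 kN·m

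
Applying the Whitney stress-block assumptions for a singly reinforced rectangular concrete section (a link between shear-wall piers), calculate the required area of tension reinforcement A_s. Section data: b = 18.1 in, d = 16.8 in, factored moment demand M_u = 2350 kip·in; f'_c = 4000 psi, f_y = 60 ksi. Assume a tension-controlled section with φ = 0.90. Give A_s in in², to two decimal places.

M_n = M_u/φ = 2350/0.90 = 2611.11 kip·in.
From M_n = 0.85 f'_c a b (d − a/2):
a = d − √(d² − 2M_n/(0.85 f'_c b)) = 16.8 − √(16.8² − 2 × 2611.11/(0.85 × 4 × 18.1)) = 2.751 in.
A_s = 0.85 f'_c a b / f_y = 0.85 × 4 × 2.751 × 18.1 / 60 = 2.822 in².

A_s ≈ 2.82 in²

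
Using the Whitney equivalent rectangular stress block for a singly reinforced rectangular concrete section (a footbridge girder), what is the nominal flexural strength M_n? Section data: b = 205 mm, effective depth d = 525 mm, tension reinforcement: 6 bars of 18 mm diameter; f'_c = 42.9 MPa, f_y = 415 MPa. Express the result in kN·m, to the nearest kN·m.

A_s = 6 × 254 = 1524 mm².
T = A_s f_y = 1524 × 415 = 632460 N = 632.46 kN.
From C = T: a = T/(0.85 f'_c b) = 632460/(0.85 × 42.9 × 205) = 84.61 mm.
M_n = T(d − a/2) = 632.46 kN × (525 − 42.305) mm = 305.29 kN·m.

M_n ≈ 305 kN·m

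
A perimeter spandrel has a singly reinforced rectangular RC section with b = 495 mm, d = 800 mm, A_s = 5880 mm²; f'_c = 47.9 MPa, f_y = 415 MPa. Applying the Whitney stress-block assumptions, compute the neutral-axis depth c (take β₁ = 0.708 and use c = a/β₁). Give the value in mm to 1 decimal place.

c ≈ 171.0 mm

T = A_s f_y = 5880 × 415 = 2440200 N = 2440.2 kN.
Setting C = 0.85 f'_c a b equal to T: a = 2440200/(0.85 × 47.9 × 495) = 121.078 mm.
With β₁ = 0.708, c = a/β₁ = 121.078/0.708 = 171.0 mm.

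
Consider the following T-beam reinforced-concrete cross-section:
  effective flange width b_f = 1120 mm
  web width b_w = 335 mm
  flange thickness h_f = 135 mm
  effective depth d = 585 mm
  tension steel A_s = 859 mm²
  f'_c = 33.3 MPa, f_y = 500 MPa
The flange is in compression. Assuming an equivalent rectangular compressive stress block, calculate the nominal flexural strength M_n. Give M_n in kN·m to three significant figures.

Tension: T = A_s f_y = 859 × 500 = 429500 N.
Try a within the flange: a = T/(0.85 f'_c b_f) = 429500/(0.85 × 33.3 × 1120) = 13.55 mm.
Since a = 13.55 ≤ h_f = 135 mm, the stress block lies entirely in the flange; analyse as a rectangular beam of width b_f.
M_n = T(d − a/2) = 429500 × (585 − 6.775) = 248.35 × 10⁶ N·mm.
M_n = 248.35 kN·m.

M_n ≈ 248 kN·m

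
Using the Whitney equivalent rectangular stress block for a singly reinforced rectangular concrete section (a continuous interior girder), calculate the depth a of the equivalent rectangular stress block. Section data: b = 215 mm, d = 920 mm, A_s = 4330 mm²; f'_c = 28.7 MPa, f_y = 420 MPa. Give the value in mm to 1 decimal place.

T = A_s f_y = 4330 × 420 = 1818600 N = 1818.6 kN.
Setting C = 0.85 f'_c a b equal to T: a = 1818600/(0.85 × 28.7 × 215) = 346.7 mm.

a ≈ 346.7 mm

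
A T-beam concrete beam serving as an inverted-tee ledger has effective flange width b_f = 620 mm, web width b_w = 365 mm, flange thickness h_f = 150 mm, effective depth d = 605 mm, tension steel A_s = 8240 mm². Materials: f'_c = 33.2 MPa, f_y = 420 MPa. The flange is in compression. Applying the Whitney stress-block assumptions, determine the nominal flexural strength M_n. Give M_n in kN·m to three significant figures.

Tension: T = A_s f_y = 8240 × 420 = 3460800 N.
Try a within the flange: a = T/(0.85 f'_c b_f) = 3460800/(0.85 × 33.2 × 620) = 197.80 mm.
a = 197.80 > h_f = 150 mm: the block extends into the web. Split into flange-overhang and web parts.
C_f = 0.85 f'_c (b_f − b_w) h_f = 0.85 × 33.2 × (620 − 365) × 150 = 1079415 N.
Remaining web compression depth: a_w = (T − C_f)/(0.85 f'_c b_w) = (3460800 − 1079415)/(0.85 × 33.2 × 365) = 231.20 mm.
M_n = C_f(d − h_f/2) + (T − C_f)(d − a_w/2) = 1079415 × (605 − 75) + 2381385 × (605 − 115.6) = 572.09 + 1165.45 = 1737.54 × 10⁶ N·mm.
M_n = 1737.54 kN·m.

M_n ≈ 1740 kN·m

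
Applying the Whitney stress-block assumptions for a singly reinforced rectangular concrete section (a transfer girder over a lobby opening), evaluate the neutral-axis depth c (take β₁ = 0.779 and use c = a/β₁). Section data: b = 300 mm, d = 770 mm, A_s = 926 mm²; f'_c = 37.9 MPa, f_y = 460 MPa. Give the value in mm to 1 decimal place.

c ≈ 56.6 mm

T = A_s f_y = 926 × 460 = 425960 N = 425.96 kN.
Setting C = 0.85 f'_c a b equal to T: a = 425960/(0.85 × 37.9 × 300) = 44.075 mm.
With β₁ = 0.779, c = a/β₁ = 44.075/0.779 = 56.6 mm.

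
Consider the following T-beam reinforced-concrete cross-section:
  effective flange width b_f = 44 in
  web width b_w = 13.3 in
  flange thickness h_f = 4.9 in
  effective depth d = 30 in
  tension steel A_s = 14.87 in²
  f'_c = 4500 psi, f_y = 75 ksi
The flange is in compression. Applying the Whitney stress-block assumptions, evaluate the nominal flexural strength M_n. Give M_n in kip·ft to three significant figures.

Tension: T = A_s f_y = 14.87 × 75 = 1115.25 kips.
Try a within the flange: a = T/(0.85 f'_c b_f) = 1115.25/(0.85 × 4.5 × 44) = 6.627 in.
a = 6.627 > h_f = 4.9 in: the block extends into the web. Split into flange-overhang and web parts.
C_f = 0.85 f'_c (b_f − b_w) h_f = 0.85 × 4.5 × (44 − 13.3) × 4.9 = 575.4 kips.
Remaining web compression depth: a_w = (T − C_f)/(0.85 f'_c b_w) = (1115.25 − 575.4)/(0.85 × 4.5 × 13.3) = 10.612 in.
M_n = C_f(d − h_f/2) + (T − C_f)(d − a_w/2) = 575.4 × (30 − 2.45) + 539.85 × (30 − 5.306) = 15852.3 + 13331.1 = 29183.4 kip·in.
M_n = 29183.4/12 = 2431.95 kip·ft.

M_n ≈ 2430 kip·ft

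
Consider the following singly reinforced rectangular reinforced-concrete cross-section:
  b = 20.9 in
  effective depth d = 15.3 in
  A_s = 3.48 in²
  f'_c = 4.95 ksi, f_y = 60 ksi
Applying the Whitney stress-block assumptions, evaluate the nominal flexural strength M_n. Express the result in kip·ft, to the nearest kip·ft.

M_n ≈ 246 kip·ft

T = A_s f_y = 3.48 × 60 = 208.8 kips.
a = T/(0.85 f'_c b) = 208.8/(0.85 × 4.95 × 20.9) = 2.374 in.
M_n = T(d − a/2) = 208.8 × (15.3 − 1.187) = 2946.8 kip·in = 2946.8/12 = 245.57 kip·ft.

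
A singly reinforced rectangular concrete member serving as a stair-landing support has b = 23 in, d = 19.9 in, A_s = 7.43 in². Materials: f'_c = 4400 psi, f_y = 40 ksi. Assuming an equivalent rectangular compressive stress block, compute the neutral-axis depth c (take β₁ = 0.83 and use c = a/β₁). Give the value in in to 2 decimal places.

T = A_s f_y = 7.43 × 40 = 297.2 kips.
a = T/(0.85 f'_c b) = 297.2/(0.85 × 4.4 × 23) = 3.4550 in.
With β₁ = 0.83, c = a/β₁ = 3.4550/0.83 = 4.16 in.

c ≈ 4.16 in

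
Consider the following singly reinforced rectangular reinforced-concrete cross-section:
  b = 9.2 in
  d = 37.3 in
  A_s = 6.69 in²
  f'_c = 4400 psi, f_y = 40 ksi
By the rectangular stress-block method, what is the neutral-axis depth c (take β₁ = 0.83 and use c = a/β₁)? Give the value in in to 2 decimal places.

c ≈ 9.37 in

T = A_s f_y = 6.69 × 40 = 267.6 kips.
a = T/(0.85 f'_c b) = 267.6/(0.85 × 4.4 × 9.2) = 7.7773 in.
With β₁ = 0.83, c = a/β₁ = 7.7773/0.83 = 9.37 in.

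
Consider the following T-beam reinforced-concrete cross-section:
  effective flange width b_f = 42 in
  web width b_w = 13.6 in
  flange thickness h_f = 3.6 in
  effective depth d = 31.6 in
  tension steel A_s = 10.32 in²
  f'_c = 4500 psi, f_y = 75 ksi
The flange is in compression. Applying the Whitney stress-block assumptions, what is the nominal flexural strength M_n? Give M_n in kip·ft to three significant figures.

M_n ≈ 1860 kip·ft

Tension: T = A_s f_y = 10.32 × 75 = 774 kips.
Try a within the flange: a = T/(0.85 f'_c b_f) = 774/(0.85 × 4.5 × 42) = 4.818 in.
a = 4.818 > h_f = 3.6 in: the block extends into the web. Split into flange-overhang and web parts.
C_f = 0.85 f'_c (b_f − b_w) h_f = 0.85 × 4.5 × (42 − 13.6) × 3.6 = 391.1 kips.
Remaining web compression depth: a_w = (T − C_f)/(0.85 f'_c b_w) = (774 − 391.1)/(0.85 × 4.5 × 13.6) = 7.361 in.
M_n = C_f(d − h_f/2) + (T − C_f)(d − a_w/2) = 391.1 × (31.6 − 1.8) + 382.9 × (31.6 − 3.6805) = 11654.8 + 10690.4 = 22345.2 kip·in.
M_n = 22345.2/12 = 1862.10 kip·ft.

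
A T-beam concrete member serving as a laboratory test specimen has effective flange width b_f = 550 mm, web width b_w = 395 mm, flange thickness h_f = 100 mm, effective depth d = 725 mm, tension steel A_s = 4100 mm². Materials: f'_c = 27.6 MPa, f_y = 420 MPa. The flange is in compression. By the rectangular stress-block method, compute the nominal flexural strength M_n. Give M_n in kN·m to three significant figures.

Tension: T = A_s f_y = 4100 × 420 = 1722000 N.
Try a within the flange: a = T/(0.85 f'_c b_f) = 1722000/(0.85 × 27.6 × 550) = 133.46 mm.
a = 133.46 > h_f = 100 mm: the block extends into the web. Split into flange-overhang and web parts.
C_f = 0.85 f'_c (b_f − b_w) h_f = 0.85 × 27.6 × (550 − 395) × 100 = 363630 N.
Remaining web compression depth: a_w = (T − C_f)/(0.85 f'_c b_w) = (1722000 − 363630)/(0.85 × 27.6 × 395) = 146.59 mm.
M_n = C_f(d − h_f/2) + (T − C_f)(d − a_w/2) = 363630 × (725 − 50) + 1358370 × (725 − 73.295) = 245.45 + 885.26 = 1130.71 × 10⁶ N·mm.
M_n = 1130.71 kN·m.

M_n ≈ 1130 kN·m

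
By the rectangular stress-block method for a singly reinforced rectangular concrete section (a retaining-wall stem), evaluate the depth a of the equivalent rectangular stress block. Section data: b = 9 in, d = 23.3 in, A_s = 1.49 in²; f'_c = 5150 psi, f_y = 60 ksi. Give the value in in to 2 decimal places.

T = A_s f_y = 1.49 × 60 = 89.4 kips.
a = T/(0.85 f'_c b) = 89.4/(0.85 × 5.15 × 9) = 2.27 in.

a ≈ 2.27 in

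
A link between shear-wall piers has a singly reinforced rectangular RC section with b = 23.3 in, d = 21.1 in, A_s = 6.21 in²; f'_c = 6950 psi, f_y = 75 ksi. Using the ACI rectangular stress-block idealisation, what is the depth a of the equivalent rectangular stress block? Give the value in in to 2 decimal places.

T = A_s f_y = 6.21 × 75 = 465.75 kips.
a = T/(0.85 f'_c b) = 465.75/(0.85 × 6.95 × 23.3) = 3.38 in.

a ≈ 3.38 in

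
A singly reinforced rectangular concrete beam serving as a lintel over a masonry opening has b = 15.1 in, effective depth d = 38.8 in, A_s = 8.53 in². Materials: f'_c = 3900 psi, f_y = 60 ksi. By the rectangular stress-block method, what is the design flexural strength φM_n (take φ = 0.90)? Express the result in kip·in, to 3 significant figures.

φM_n ≈ 15500 kip·in

T = A_s f_y = 8.53 × 60 = 511.8 kips.
a = T/(0.85 f'_c b) = 511.8/(0.85 × 3.9 × 15.1) = 10.224 in.
M_n = T(d − a/2) = 511.8 × (38.8 − 5.112) = 17241.5 kip·in.
φM_n = 0.90 × 17241.5 = 15517.4 kip·in.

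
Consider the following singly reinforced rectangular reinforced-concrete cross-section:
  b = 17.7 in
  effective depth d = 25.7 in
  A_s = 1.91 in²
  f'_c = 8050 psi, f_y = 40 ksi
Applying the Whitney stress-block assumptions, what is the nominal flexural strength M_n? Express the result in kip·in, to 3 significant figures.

M_n ≈ 1940 kip·in

T = A_s f_y = 1.91 × 40 = 76.4 kips.
a = T/(0.85 f'_c b) = 76.4/(0.85 × 8.05 × 17.7) = 0.631 in.
M_n = T(d − a/2) = 76.4 × (25.7 − 0.3155) = 1939.4 kip·in.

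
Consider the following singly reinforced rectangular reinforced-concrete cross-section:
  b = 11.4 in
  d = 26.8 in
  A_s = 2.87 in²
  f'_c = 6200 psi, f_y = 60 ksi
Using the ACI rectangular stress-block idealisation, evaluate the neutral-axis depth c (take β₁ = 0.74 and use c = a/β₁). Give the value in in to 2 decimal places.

T = A_s f_y = 2.87 × 60 = 172.2 kips.
a = T/(0.85 f'_c b) = 172.2/(0.85 × 6.2 × 11.4) = 2.8663 in.
With β₁ = 0.74, c = a/β₁ = 2.8663/0.74 = 3.87 in.

c ≈ 3.87 in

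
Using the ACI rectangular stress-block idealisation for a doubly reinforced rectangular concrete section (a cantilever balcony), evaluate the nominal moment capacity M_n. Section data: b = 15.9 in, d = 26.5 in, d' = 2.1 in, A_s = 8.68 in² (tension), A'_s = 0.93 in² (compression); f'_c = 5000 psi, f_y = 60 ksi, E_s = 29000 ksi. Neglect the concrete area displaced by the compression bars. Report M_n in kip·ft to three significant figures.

Assume both steels yield.
a = (A_s − A'_s) f_y/(0.85 f'_c b) = (8.68 − 0.93) × 60/(0.85 × 5 × 15.9) = 6.881 in.
c = a/β₁ = 6.881/0.8 = 8.601 in; ε'_s = 0.003(c − d')/c = 0.0023 ≥ ε_y = 0.0021, so the compression steel yields.
M_n = (A_s − A'_s) f_y (d − a/2) + A'_s f_y (d − d') = 465 × (26.5 − 3.4405) + 55.8 × (26.5 − 2.1) = 10722.7 + 1361.5 = 12084.2 kip·in = 12084.2/12 = 1007.02 kip·ft.

M_n ≈ 1010 kip·ft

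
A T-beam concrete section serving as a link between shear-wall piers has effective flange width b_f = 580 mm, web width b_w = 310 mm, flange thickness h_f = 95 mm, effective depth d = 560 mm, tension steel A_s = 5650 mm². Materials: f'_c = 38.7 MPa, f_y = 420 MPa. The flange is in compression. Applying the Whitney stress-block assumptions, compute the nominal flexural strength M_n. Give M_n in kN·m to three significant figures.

Tension: T = A_s f_y = 5650 × 420 = 2373000 N.
Try a within the flange: a = T/(0.85 f'_c b_f) = 2373000/(0.85 × 38.7 × 580) = 124.38 mm.
a = 124.38 > h_f = 95 mm: the block extends into the web. Split into flange-overhang and web parts.
C_f = 0.85 f'_c (b_f − b_w) h_f = 0.85 × 38.7 × (580 − 310) × 95 = 843757 N.
Remaining web compression depth: a_w = (T − C_f)/(0.85 f'_c b_w) = (2373000 − 843757)/(0.85 × 38.7 × 310) = 149.96 mm.
M_n = C_f(d − h_f/2) + (T − C_f)(d − a_w/2) = 843757 × (560 − 47.5) + 1529243 × (560 − 74.98) = 432.43 + 741.71 = 1174.14 × 10⁶ N·mm.
M_n = 1174.14 kN·m.

M_n ≈ 1170 kN·m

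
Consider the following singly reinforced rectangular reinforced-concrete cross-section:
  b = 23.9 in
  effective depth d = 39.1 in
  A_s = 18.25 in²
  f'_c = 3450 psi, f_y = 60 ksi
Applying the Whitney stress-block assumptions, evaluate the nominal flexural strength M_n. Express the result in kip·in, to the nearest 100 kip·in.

T = A_s f_y = 18.25 × 60 = 1095 kips.
a = T/(0.85 f'_c b) = 1095/(0.85 × 3.45 × 23.9) = 15.623 in.
M_n = T(d − a/2) = 1095 × (39.1 − 7.8115) = 34260.9 kip·in.

M_n ≈ 34300 kip·in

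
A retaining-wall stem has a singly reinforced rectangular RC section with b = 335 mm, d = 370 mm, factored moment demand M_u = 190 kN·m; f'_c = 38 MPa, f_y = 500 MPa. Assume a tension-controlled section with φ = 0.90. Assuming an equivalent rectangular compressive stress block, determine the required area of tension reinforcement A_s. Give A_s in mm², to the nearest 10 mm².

A_s ≈ 1240 mm²

M_n = M_u/φ = 190/0.90 = 211.111 kN·m.
With M_n = 0.85 f'_c a b (d − a/2), solve the quadratic for a:
a = d − √(d² − 2M_n/(0.85 f'_c b)) = 370 − √(370² − 2 × 211.111×10⁶/(0.85 × 38 × 335)) = 57.14 mm.
A_s = 0.85 f'_c a b / f_y = 0.85 × 38 × 57.14 × 335 / 500 = 1236.6 mm².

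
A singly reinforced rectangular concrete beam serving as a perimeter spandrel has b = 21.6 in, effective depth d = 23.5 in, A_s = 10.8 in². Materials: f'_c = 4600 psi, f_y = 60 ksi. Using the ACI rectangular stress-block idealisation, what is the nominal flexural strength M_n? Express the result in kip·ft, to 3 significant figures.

M_n ≈ 1060 kip·ft

T = A_s f_y = 10.8 × 60 = 648 kips.
a = T/(0.85 f'_c b) = 648/(0.85 × 4.6 × 21.6) = 7.673 in.
M_n = T(d − a/2) = 648 × (23.5 − 3.8365) = 12741.9 kip·in = 12741.9/12 = 1061.83 kip·ft.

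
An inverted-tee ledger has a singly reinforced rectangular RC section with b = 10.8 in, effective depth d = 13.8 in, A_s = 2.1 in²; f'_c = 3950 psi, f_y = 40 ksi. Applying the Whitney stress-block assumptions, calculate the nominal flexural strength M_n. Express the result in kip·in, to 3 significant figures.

T = A_s f_y = 2.1 × 40 = 84 kips.
a = T/(0.85 f'_c b) = 84/(0.85 × 3.95 × 10.8) = 2.317 in.
M_n = T(d − a/2) = 84 × (13.8 − 1.1585) = 1061.9 kip·in.

M_n ≈ 1060 kip·in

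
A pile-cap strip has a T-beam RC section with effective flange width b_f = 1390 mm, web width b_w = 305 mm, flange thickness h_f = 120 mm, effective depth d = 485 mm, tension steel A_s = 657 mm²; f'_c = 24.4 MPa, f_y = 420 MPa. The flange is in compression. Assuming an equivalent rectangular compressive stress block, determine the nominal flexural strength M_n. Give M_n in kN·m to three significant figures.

Tension: T = A_s f_y = 657 × 420 = 275940 N.
Try a within the flange: a = T/(0.85 f'_c b_f) = 275940/(0.85 × 24.4 × 1390) = 9.57 mm.
Since a = 9.57 ≤ h_f = 120 mm, the stress block lies entirely in the flange; analyse as a rectangular beam of width b_f.
M_n = T(d − a/2) = 275940 × (485 − 4.785) = 132.51 × 10⁶ N·mm.
M_n = 132.51 kN·m.

M_n ≈ 133 kN·m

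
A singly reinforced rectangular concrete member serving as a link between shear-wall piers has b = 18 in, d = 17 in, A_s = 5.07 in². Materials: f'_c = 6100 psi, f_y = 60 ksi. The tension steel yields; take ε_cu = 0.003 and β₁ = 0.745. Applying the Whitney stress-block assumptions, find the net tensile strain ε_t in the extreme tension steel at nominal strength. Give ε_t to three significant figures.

a = A_s f_y/(0.85 f'_c b) = 3.259 in.
β₁ = 0.745, so c = a/β₁ = 3.259/0.745 = 4.374 in.
From the linear strain diagram with ε_cu = 0.003: ε_t = 0.003 (d − c)/c = 0.003 × (17 − 4.374)/4.374 = 0.00866.
Since ε_t ≥ 0.005, the section is tension-controlled.

ε_t ≈ 0.00866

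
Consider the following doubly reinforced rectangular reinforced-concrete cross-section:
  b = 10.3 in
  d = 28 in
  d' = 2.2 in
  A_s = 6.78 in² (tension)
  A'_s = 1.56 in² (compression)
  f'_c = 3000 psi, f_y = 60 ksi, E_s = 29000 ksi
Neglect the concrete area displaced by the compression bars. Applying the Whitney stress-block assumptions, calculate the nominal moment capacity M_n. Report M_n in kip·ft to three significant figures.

M_n ≈ 776 kip·ft

Assume both steels yield.
a = (A_s − A'_s) f_y/(0.85 f'_c b) = (6.78 − 1.56) × 60/(0.85 × 3 × 10.3) = 11.925 in.
c = a/β₁ = 11.925/0.85 = 14.029 in; ε'_s = 0.003(c − d')/c = 0.0025 ≥ ε_y = 0.0021, so the compression steel yields.
M_n = (A_s − A'_s) f_y (d − a/2) + A'_s f_y (d − d') = 313.2 × (28 − 5.9625) + 93.6 × (28 − 2.2) = 6902.1 + 2414.9 = 9317.0 kip·in = 9317.0/12 = 776.42 kip·ft.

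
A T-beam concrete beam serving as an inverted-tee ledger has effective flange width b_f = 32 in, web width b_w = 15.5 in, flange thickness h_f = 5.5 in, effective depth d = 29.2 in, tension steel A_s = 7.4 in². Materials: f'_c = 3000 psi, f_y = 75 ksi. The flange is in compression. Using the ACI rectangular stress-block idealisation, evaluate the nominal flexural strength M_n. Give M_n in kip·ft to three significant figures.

M_n ≈ 1190 kip·ft

Tension: T = A_s f_y = 7.4 × 75 = 555 kips.
Try a within the flange: a = T/(0.85 f'_c b_f) = 555/(0.85 × 3 × 32) = 6.801 in.
a = 6.801 > h_f = 5.5 in: the block extends into the web. Split into flange-overhang and web parts.
C_f = 0.85 f'_c (b_f − b_w) h_f = 0.85 × 3 × (32 − 15.5) × 5.5 = 231.4 kips.
Remaining web compression depth: a_w = (T − C_f)/(0.85 f'_c b_w) = (555 − 231.4)/(0.85 × 3 × 15.5) = 8.187 in.
M_n = C_f(d − h_f/2) + (T − C_f)(d − a_w/2) = 231.4 × (29.2 − 2.75) + 323.6 × (29.2 − 4.0935) = 6120.5 + 8124.5 = 14245.0 kip·in.
M_n = 14245.0/12 = 1187.08 kip·ft.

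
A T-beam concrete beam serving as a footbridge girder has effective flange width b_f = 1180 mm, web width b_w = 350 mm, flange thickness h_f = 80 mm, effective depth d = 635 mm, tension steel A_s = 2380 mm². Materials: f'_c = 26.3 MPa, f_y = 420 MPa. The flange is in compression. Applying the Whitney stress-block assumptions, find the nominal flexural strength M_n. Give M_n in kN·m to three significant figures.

M_n ≈ 616 kN·m

Tension: T = A_s f_y = 2380 × 420 = 999600 N.
Try a within the flange: a = T/(0.85 f'_c b_f) = 999600/(0.85 × 26.3 × 1180) = 37.89 mm.
Since a = 37.89 ≤ h_f = 80 mm, the stress block lies entirely in the flange; analyse as a rectangular beam of width b_f.
M_n = T(d − a/2) = 999600 × (635 − 18.945) = 615.81 × 10⁶ N·mm.
M_n = 615.81 kN·m.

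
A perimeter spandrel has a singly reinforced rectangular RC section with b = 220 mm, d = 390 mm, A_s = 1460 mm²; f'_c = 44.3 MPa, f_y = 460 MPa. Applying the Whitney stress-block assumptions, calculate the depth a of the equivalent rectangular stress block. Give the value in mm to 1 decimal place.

a ≈ 81.1 mm

T = A_s f_y = 1460 × 460 = 671600 N = 671.6 kN.
Setting C = 0.85 f'_c a b equal to T: a = 671600/(0.85 × 44.3 × 220) = 81.1 mm.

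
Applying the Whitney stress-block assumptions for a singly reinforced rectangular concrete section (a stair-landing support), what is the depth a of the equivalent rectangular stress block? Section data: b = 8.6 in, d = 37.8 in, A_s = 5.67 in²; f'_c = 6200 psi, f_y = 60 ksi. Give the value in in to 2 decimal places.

T = A_s f_y = 5.67 × 60 = 340.2 kips.
a = T/(0.85 f'_c b) = 340.2/(0.85 × 6.2 × 8.6) = 7.51 in.

a ≈ 7.51 in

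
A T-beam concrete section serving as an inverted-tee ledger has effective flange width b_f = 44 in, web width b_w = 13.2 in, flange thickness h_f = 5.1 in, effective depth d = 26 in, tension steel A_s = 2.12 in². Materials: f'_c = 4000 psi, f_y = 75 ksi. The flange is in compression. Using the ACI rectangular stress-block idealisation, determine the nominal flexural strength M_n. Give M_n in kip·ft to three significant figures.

Tension: T = A_s f_y = 2.12 × 75 = 159 kips.
Try a within the flange: a = T/(0.85 f'_c b_f) = 159/(0.85 × 4 × 44) = 1.063 in.
Since a = 1.063 ≤ h_f = 5.1 in, the stress block lies entirely in the flange; analyse as a rectangular beam of width b_f.
M_n = T(d − a/2) = 159 × (26 − 0.5315) = 4049.5 kip·in.
M_n = 4049.5/12 = 337.46 kip·ft.

M_n ≈ 337 kip·ft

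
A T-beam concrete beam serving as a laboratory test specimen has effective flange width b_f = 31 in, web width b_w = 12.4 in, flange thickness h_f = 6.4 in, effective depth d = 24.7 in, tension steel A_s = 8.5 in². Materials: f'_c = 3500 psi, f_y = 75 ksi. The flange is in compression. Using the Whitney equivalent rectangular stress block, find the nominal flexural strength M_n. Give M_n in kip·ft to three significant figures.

M_n ≈ 1130 kip·ft

Tension: T = A_s f_y = 8.5 × 75 = 637.5 kips.
Try a within the flange: a = T/(0.85 f'_c b_f) = 637.5/(0.85 × 3.5 × 31) = 6.912 in.
a = 6.912 > h_f = 6.4 in: the block extends into the web. Split into flange-overhang and web parts.
C_f = 0.85 f'_c (b_f − b_w) h_f = 0.85 × 3.5 × (31 − 12.4) × 6.4 = 354.1 kips.
Remaining web compression depth: a_w = (T − C_f)/(0.85 f'_c b_w) = (637.5 − 354.1)/(0.85 × 3.5 × 12.4) = 7.682 in.
M_n = C_f(d − h_f/2) + (T − C_f)(d − a_w/2) = 354.1 × (24.7 − 3.2) + 283.4 × (24.7 − 3.841) = 7613.2 + 5911.4 = 13524.6 kip·in.
M_n = 13524.6/12 = 1127.05 kip·ft.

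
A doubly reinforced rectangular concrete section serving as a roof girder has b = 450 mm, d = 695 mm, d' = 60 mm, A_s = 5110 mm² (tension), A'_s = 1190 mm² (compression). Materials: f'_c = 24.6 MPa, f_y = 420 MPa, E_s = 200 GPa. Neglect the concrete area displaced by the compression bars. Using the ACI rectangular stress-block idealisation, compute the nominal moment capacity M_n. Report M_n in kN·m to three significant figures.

M_n ≈ 1320 kN·m

Assume both tension and compression steel yield.
Net tension couple steel: A_s − A'_s = 3920 mm².
a = (A_s − A'_s) f_y / (0.85 f'_c b) = 1646400/(0.85 × 24.6 × 450) = 174.97 mm.
c = a/β₁ = 174.97/0.85 = 205.85 mm; ε'_s = 0.003(c − d')/c = 0.0021 ≥ f_y/E_s = 0.0021, so compression steel does yield.
M_n = (A_s − A'_s) f_y (d − a/2) + A'_s f_y (d − d') = [1646400 × (695 − 87.485) + 499800 × (695 − 60)] × 10⁻⁶ = 1000.21 + 317.37 = 1317.58 kN·m.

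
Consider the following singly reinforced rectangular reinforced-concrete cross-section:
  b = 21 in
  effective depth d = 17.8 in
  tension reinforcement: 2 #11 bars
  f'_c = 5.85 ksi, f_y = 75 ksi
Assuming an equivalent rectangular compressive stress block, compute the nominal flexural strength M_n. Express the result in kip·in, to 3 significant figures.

A_s = 2 × 1.56 = 3.12 in².
T = A_s f_y = 3.12 × 75 = 234 kips.
a = T/(0.85 f'_c b) = 234/(0.85 × 5.85 × 21) = 2.241 in.
M_n = T(d − a/2) = 234 × (17.8 − 1.1205) = 3903.0 kip·in.

M_n ≈ 3900 kip·in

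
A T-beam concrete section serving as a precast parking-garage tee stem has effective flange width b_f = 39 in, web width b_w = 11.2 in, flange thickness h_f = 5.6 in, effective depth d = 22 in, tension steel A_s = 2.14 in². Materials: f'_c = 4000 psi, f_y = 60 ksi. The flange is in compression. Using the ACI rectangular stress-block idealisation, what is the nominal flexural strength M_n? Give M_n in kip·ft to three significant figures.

M_n ≈ 230 kip·ft

Tension: T = A_s f_y = 2.14 × 60 = 128.4 kips.
Try a within the flange: a = T/(0.85 f'_c b_f) = 128.4/(0.85 × 4 × 39) = 0.968 in.
Since a = 0.968 ≤ h_f = 5.6 in, the stress block lies entirely in the flange; analyse as a rectangular beam of width b_f.
M_n = T(d − a/2) = 128.4 × (22 − 0.484) = 2762.7 kip·in.
M_n = 2762.7/12 = 230.23 kip·ft.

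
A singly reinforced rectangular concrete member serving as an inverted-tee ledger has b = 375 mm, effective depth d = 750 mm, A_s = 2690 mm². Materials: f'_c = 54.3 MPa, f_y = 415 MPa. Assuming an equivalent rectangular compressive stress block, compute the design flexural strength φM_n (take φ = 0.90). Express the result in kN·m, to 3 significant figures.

φM_n ≈ 721 kN·m

T = A_s f_y = 2690 × 415 = 1116350 N = 1116.35 kN.
From C = T: a = T/(0.85 f'_c b) = 1116350/(0.85 × 54.3 × 375) = 64.50 mm.
M_n = T(d − a/2) = 1116.35 kN × (750 − 32.25) mm = 801.26 kN·m.
φM_n = 0.90 × 801.26 = 721.13 kN·m.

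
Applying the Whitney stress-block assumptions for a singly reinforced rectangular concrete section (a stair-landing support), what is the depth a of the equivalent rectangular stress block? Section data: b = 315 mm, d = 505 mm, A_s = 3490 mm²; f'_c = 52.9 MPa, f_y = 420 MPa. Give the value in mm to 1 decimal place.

T = A_s f_y = 3490 × 420 = 1465800 N = 1465.8 kN.
Setting C = 0.85 f'_c a b equal to T: a = 1465800/(0.85 × 52.9 × 315) = 103.5 mm.

a ≈ 103.5 mm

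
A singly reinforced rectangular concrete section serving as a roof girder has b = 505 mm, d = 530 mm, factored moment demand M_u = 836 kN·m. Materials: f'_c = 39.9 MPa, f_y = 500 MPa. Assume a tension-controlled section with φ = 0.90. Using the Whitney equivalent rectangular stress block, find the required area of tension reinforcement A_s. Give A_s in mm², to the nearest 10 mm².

A_s ≈ 3930 mm²

M_n = M_u/φ = 836/0.90 = 928.889 kN·m.
With M_n = 0.85 f'_c a b (d − a/2), solve the quadratic for a:
a = d − √(d² − 2M_n/(0.85 f'_c b)) = 530 − √(530² − 2 × 928.889×10⁶/(0.85 × 39.9 × 505)) = 114.75 mm.
A_s = 0.85 f'_c a b / f_y = 0.85 × 39.9 × 114.75 × 505 / 500 = 3930.7 mm².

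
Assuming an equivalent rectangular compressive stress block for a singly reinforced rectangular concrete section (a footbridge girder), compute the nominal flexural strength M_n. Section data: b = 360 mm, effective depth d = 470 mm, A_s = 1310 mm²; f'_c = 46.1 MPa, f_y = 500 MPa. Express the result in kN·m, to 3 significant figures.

M_n ≈ 293 kN·m

T = A_s f_y = 1310 × 500 = 655000 N = 655 kN.
From C = T: a = T/(0.85 f'_c b) = 655000/(0.85 × 46.1 × 360) = 46.43 mm.
M_n = T(d − a/2) = 655 kN × (470 − 23.215) mm = 292.64 kN·m.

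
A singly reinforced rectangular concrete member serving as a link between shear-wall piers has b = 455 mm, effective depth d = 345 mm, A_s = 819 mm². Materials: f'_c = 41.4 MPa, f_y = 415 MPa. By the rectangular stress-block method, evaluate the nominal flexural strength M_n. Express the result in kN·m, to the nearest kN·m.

T = A_s f_y = 819 × 415 = 339885 N = 339.885 kN.
From C = T: a = T/(0.85 f'_c b) = 339885/(0.85 × 41.4 × 455) = 21.23 mm.
M_n = T(d − a/2) = 339.885 kN × (345 − 10.615) mm = 113.65 kN·m.

M_n ≈ 114 kN·m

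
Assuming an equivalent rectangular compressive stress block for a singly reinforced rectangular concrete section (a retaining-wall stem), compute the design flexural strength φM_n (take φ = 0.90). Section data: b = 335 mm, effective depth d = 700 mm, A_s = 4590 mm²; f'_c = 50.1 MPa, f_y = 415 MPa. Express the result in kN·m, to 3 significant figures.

φM_n ≈ 1090 kN·m

T = A_s f_y = 4590 × 415 = 1904850 N = 1904.85 kN.
From C = T: a = T/(0.85 f'_c b) = 1904850/(0.85 × 50.1 × 335) = 133.52 mm.
M_n = T(d − a/2) = 1904.85 kN × (700 − 66.76) mm = 1206.23 kN·m.
φM_n = 0.90 × 1206.23 = 1085.61 kN·m.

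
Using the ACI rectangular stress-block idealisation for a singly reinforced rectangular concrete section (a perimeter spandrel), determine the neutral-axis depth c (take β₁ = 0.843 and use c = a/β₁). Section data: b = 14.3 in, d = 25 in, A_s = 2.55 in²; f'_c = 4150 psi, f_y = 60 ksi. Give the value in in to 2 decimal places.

T = A_s f_y = 2.55 × 60 = 153 kips.
a = T/(0.85 f'_c b) = 153/(0.85 × 4.15 × 14.3) = 3.0331 in.
With β₁ = 0.843, c = a/β₁ = 3.0331/0.843 = 3.60 in.

c ≈ 3.60 in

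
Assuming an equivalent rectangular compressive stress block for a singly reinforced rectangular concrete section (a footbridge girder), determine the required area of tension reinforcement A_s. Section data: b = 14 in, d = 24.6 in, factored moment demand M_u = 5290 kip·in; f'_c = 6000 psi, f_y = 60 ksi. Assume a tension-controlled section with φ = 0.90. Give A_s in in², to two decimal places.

M_n = M_u/φ = 5290/0.90 = 5877.78 kip·in.
From M_n = 0.85 f'_c a b (d − a/2):
a = d − √(d² − 2M_n/(0.85 f'_c b)) = 24.6 − √(24.6² − 2 × 5877.78/(0.85 × 6 × 14)) = 3.612 in.
A_s = 0.85 f'_c a b / f_y = 0.85 × 6 × 3.612 × 14 / 60 = 4.298 in².

A_s ≈ 4.30 in²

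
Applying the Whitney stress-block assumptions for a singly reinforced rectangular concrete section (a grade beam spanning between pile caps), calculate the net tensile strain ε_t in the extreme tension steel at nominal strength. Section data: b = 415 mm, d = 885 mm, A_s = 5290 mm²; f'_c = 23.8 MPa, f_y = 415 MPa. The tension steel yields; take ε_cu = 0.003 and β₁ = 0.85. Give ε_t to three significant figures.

a = A_s f_y/(0.85 f'_c b) = 261.49 mm.
β₁ = 0.85, so c = a/β₁ = 261.49/0.85 = 307.64 mm.
From the linear strain diagram with ε_cu = 0.003: ε_t = 0.003 (d − c)/c = 0.003 × (885 − 307.64)/307.64 = 0.00563.
Since ε_t ≥ 0.005, the section is tension-controlled.

ε_t ≈ 0.00563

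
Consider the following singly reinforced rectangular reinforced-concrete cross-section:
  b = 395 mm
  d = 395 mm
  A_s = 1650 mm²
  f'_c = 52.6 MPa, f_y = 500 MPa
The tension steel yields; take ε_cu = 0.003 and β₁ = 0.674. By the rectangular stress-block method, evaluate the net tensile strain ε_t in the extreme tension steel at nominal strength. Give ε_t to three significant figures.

ε_t ≈ 0.0141

a = A_s f_y/(0.85 f'_c b) = 46.71 mm.
β₁ = 0.674, so c = a/β₁ = 46.71/0.674 = 69.30 mm.
From the linear strain diagram with ε_cu = 0.003: ε_t = 0.003 (d − c)/c = 0.003 × (395 − 69.30)/69.30 = 0.0141.
Since ε_t ≥ 0.005, the section is tension-controlled.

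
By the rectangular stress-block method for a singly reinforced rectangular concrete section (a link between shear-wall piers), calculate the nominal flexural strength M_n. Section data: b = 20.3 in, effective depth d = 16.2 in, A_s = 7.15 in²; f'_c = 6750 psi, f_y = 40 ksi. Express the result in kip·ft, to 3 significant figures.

T = A_s f_y = 7.15 × 40 = 286 kips.
a = T/(0.85 f'_c b) = 286/(0.85 × 6.75 × 20.3) = 2.456 in.
M_n = T(d − a/2) = 286 × (16.2 − 1.228) = 4282.0 kip·in = 4282.0/12 = 356.83 kip·ft.

M_n ≈ 357 kip·ft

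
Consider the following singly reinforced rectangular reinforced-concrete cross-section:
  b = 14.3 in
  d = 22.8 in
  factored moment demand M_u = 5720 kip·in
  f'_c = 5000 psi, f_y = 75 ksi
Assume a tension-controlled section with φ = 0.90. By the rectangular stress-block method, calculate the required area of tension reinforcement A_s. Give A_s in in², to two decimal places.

A_s ≈ 4.19 in²

M_n = M_u/φ = 5720/0.90 = 6355.56 kip·in.
From M_n = 0.85 f'_c a b (d − a/2):
a = d − √(d² − 2M_n/(0.85 f'_c b)) = 22.8 − √(22.8² − 2 × 6355.56/(0.85 × 5 × 14.3)) = 5.174 in.
A_s = 0.85 f'_c a b / f_y = 0.85 × 5 × 5.174 × 14.3 / 75 = 4.193 in².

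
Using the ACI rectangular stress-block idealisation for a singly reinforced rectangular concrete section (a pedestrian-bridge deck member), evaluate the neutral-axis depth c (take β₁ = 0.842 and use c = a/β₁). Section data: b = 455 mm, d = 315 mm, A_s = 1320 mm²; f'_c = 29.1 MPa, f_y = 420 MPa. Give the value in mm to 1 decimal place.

c ≈ 58.5 mm

T = A_s f_y = 1320 × 420 = 554400 N = 554.4 kN.
Setting C = 0.85 f'_c a b equal to T: a = 554400/(0.85 × 29.1 × 455) = 49.261 mm.
With β₁ = 0.842, c = a/β₁ = 49.261/0.842 = 58.5 mm.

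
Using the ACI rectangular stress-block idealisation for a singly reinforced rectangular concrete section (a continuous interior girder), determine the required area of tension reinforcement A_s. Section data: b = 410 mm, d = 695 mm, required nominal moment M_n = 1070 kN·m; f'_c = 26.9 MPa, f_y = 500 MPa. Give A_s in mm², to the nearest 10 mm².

A_s ≈ 3570 mm²

With M_n = 0.85 f'_c a b (d − a/2), solve the quadratic for a:
a = d − √(d² − 2M_n/(0.85 f'_c b)) = 695 − √(695² − 2 × 1070×10⁶/(0.85 × 26.9 × 410)) = 190.27 mm.
A_s = 0.85 f'_c a b / f_y = 0.85 × 26.9 × 190.27 × 410 / 500 = 3567.4 mm².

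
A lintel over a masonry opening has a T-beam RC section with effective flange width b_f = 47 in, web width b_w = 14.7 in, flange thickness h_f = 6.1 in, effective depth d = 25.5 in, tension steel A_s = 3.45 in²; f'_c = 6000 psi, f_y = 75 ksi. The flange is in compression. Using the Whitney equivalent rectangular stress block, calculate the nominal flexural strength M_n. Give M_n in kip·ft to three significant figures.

M_n ≈ 538 kip·ft

Tension: T = A_s f_y = 3.45 × 75 = 258.75 kips.
Try a within the flange: a = T/(0.85 f'_c b_f) = 258.75/(0.85 × 6 × 47) = 1.079 in.
Since a = 1.079 ≤ h_f = 6.1 in, the stress block lies entirely in the flange; analyse as a rectangular beam of width b_f.
M_n = T(d − a/2) = 258.75 × (25.5 − 0.5395) = 6458.5 kip·in.
M_n = 6458.5/12 = 538.21 kip·ft.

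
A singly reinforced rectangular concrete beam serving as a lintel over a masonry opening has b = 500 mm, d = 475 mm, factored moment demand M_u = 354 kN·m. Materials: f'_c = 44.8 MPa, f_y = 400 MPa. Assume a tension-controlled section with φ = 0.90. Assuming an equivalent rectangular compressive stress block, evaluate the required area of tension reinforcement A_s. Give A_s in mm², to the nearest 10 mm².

A_s ≈ 2170 mm²

M_n = M_u/φ = 354/0.90 = 393.333 kN·m.
With M_n = 0.85 f'_c a b (d − a/2), solve the quadratic for a:
a = d − √(d² − 2M_n/(0.85 f'_c b)) = 475 − √(475² − 2 × 393.333×10⁶/(0.85 × 44.8 × 500)) = 45.69 mm.
A_s = 0.85 f'_c a b / f_y = 0.85 × 44.8 × 45.69 × 500 / 400 = 2174.8 mm².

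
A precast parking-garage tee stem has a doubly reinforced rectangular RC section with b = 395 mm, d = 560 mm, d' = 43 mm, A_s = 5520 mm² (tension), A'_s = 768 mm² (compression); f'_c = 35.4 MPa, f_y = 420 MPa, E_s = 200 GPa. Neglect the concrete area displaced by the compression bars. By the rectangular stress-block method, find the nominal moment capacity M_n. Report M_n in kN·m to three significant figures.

Assume both tension and compression steel yield.
Net tension couple steel: A_s − A'_s = 4752 mm².
a = (A_s − A'_s) f_y / (0.85 f'_c b) = 1995840/(0.85 × 35.4 × 395) = 167.92 mm.
c = a/β₁ = 167.92/0.797 = 210.69 mm; ε'_s = 0.003(c − d')/c = 0.0024 ≥ f_y/E_s = 0.0021, so compression steel does yield.
M_n = (A_s − A'_s) f_y (d − a/2) + A'_s f_y (d − d') = [1995840 × (560 − 83.96) + 322560 × (560 − 43)] × 10⁻⁶ = 950.10 + 166.76 = 1116.86 kN·m.

M_n ≈ 1120 kN·m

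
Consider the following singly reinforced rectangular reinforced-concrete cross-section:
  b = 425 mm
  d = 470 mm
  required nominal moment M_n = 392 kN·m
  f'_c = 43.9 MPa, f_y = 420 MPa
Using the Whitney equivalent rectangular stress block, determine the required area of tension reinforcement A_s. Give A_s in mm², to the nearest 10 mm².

With M_n = 0.85 f'_c a b (d − a/2), solve the quadratic for a:
a = d − √(d² − 2M_n/(0.85 f'_c b)) = 470 − √(470² − 2 × 392×10⁶/(0.85 × 43.9 × 425)) = 55.92 mm.
A_s = 0.85 f'_c a b / f_y = 0.85 × 43.9 × 55.92 × 425 / 420 = 2111.5 mm².

A_s ≈ 2110 mm²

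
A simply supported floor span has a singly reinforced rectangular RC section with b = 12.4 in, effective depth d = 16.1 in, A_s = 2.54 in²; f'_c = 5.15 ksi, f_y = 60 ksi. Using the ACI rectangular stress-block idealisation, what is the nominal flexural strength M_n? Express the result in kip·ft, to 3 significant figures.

M_n ≈ 187 kip·ft

T = A_s f_y = 2.54 × 60 = 152.4 kips.
a = T/(0.85 f'_c b) = 152.4/(0.85 × 5.15 × 12.4) = 2.808 in.
M_n = T(d − a/2) = 152.4 × (16.1 − 1.404) = 2239.7 kip·in = 2239.7/12 = 186.64 kip·ft.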